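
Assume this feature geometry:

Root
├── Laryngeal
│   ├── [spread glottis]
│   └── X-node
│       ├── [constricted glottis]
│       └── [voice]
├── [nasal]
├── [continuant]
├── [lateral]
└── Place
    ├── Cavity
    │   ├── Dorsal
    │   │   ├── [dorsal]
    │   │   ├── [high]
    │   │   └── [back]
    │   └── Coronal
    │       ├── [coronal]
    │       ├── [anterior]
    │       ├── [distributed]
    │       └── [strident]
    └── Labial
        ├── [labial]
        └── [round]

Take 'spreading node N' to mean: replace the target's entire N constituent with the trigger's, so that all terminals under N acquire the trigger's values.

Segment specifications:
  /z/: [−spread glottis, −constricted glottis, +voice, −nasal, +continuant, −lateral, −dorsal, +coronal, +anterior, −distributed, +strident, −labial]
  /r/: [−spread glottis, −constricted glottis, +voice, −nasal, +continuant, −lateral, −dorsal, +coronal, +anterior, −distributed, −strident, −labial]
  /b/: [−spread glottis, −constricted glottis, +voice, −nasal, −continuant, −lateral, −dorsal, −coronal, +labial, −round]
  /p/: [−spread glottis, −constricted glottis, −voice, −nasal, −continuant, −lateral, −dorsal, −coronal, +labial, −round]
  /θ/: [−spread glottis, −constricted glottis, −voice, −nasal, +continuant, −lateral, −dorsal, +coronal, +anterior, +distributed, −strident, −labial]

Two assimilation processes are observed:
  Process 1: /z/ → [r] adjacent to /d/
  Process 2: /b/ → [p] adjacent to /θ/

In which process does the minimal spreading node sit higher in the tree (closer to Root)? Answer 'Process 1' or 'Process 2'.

In Process 1, [strident] changes, so the minimal spreading node is [strident] at depth 4.
In Process 2, [voice] changes, so the minimal spreading node is [voice] at depth 3.
[voice] is closer to Root than [strident], so Process 2 spreads the higher node.

Process 2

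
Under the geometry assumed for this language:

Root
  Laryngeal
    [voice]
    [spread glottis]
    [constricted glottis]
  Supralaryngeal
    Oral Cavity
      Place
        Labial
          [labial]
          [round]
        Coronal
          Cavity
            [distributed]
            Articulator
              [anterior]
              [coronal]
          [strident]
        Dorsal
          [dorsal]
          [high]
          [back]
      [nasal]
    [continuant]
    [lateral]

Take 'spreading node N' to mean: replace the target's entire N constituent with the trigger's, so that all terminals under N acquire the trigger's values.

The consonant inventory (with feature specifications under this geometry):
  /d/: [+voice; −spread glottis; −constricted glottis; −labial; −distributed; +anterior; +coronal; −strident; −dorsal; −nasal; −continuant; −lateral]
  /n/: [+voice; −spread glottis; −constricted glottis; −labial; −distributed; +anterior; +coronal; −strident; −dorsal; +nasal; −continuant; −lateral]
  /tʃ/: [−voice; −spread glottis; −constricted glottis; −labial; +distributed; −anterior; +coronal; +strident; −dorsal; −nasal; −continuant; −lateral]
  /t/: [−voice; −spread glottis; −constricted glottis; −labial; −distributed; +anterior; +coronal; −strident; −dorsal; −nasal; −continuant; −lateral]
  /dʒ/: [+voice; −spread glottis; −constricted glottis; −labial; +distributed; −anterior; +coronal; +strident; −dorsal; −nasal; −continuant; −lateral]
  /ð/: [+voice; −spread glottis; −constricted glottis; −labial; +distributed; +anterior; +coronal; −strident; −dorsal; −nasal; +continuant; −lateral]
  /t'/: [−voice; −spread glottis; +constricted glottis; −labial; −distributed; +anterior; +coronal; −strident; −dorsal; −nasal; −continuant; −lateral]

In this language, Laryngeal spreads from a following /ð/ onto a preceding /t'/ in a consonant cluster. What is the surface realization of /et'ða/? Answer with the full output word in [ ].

The Laryngeal node dominates the terminals [voice], [spread glottis], [constricted glottis].
The target acquires /ð/'s values for everything under Laryngeal — [+voice], [−spread glottis], [−constricted glottis] — while keeping its own [labial], [distributed], [anterior], ….
Among the inventory, only /d/ has exactly this specification, giving the surface form [edða].

[edða]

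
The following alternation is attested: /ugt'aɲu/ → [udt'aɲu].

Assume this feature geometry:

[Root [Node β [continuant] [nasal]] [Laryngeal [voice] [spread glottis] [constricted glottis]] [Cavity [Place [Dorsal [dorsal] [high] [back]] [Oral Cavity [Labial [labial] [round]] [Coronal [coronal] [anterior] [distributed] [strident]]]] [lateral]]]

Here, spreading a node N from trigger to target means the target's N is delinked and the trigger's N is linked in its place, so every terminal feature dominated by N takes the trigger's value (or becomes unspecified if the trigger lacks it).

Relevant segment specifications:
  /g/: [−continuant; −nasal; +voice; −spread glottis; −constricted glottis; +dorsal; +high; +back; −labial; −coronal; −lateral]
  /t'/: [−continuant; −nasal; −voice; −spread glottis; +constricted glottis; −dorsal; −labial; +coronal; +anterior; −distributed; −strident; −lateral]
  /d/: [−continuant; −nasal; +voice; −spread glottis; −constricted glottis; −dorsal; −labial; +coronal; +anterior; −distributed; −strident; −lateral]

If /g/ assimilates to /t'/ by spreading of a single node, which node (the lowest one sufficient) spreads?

Place

Feature comparison: [coronal], [anterior], [distributed], [strident], [dorsal], [high], [back] differ between /g/ and [d]; the remaining terminals match.
In this geometry the lowest node dominating all of them is Place: every daughter of Place dominates only a proper subset, so no lower node suffices.
Spreading Place from /t'/ overwrites each of those terminals with /t'/'s values, yielding exactly [d].
[voice], [constricted glottis] stay as in /g/ although /t'/ differs there, so no node dominating them spread; among the remaining candidates Place is the lowest that derives the output.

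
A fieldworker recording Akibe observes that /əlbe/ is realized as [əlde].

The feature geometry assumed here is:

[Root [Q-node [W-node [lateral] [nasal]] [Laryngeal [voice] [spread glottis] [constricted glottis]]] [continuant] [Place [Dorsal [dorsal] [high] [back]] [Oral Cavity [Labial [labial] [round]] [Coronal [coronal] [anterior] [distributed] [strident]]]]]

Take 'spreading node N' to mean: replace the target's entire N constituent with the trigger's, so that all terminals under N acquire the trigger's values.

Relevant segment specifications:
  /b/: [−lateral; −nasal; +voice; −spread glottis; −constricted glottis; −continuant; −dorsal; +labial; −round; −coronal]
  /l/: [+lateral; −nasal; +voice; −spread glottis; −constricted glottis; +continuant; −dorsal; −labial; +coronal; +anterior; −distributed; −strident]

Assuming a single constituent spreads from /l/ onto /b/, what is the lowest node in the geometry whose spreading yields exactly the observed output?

Feature comparison: [labial], [round], [coronal], [anterior], [distributed], [strident] differ between /b/ and [d]; the remaining terminals match.
In this geometry the lowest node dominating all of them is Oral Cavity: every daughter of Oral Cavity dominates only a proper subset, so no lower node suffices.
Spreading Oral Cavity from /l/ overwrites each of those terminals with /l/'s values, yielding exactly [d].
Features on which the two segments disagree outside Oral Cavity, such as [continuant], [lateral], are unchanged — nothing dominating them spread, and Oral Cavity is the minimal sufficient constituent.

Oral Cavity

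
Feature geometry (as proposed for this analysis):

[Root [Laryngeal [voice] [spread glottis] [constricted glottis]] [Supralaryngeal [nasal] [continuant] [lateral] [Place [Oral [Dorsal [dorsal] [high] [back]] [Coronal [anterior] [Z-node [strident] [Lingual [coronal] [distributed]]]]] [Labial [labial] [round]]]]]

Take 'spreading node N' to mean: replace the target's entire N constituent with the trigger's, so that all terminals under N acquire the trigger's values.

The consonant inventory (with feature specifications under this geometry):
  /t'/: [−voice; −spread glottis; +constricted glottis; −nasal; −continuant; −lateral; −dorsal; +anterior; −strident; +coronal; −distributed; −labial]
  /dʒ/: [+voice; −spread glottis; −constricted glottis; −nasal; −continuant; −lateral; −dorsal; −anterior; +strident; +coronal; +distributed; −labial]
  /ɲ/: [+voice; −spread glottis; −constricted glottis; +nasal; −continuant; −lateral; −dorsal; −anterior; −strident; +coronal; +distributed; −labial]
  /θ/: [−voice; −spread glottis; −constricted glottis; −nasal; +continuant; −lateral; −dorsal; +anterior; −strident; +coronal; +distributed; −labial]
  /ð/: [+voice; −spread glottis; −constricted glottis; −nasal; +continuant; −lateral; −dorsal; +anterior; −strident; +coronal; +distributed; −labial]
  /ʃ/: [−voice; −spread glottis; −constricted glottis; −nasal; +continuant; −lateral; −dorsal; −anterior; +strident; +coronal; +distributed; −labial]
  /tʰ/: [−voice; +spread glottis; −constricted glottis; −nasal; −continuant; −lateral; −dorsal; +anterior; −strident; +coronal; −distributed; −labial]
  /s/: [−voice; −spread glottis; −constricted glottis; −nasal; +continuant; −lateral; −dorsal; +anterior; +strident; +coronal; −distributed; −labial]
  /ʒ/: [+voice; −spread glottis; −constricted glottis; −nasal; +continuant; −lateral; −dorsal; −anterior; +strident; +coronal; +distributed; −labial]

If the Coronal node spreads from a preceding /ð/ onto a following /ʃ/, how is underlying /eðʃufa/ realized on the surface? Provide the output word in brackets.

Terminals under Coronal in this geometry: [anterior], [strident], [coronal], [distributed].
After delinking /ʃ/'s Coronal and linking /ð/'s, the affected terminals become [+anterior], [−strident], [+coronal], [+distributed]; [voice], [spread glottis], [constricted glottis], … (outside Coronal) are retained from /ʃ/.
The resulting bundle matches /θ/ in the inventory; substituting it for /ʃ/ gives [eðθufa].

[eðθufa]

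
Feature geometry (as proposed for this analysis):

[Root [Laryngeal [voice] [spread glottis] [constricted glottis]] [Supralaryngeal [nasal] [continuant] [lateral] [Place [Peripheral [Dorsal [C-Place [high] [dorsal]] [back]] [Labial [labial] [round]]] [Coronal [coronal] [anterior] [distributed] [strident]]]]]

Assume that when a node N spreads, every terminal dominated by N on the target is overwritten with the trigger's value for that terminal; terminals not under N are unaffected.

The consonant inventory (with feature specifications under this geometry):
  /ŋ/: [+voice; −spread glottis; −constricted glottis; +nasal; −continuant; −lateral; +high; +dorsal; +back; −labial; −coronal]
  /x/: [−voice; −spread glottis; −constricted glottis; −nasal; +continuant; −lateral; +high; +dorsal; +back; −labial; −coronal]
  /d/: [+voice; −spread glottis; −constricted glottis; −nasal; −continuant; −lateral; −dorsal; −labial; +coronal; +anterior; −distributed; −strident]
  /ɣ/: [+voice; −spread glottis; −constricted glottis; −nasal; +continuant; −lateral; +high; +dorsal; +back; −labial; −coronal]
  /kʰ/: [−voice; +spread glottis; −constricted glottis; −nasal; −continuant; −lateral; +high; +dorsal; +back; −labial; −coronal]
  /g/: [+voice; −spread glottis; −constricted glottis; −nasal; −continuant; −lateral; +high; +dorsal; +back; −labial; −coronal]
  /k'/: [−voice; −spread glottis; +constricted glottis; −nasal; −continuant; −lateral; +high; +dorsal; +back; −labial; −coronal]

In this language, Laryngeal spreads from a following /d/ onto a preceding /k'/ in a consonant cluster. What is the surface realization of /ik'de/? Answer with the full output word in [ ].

[igde]

Laryngeal immediately or transitively dominates [voice], [spread glottis], [constricted glottis].
Spreading Laryngeal from /d/ onto /k'/ replaces those values with /d/'s: [+voice], [−spread glottis], [−constricted glottis]. Features outside Laryngeal ([nasal], [continuant], [lateral], …) stay as in /k'/.
The resulting bundle matches /g/ in the inventory; substituting it for /k'/ gives [igde].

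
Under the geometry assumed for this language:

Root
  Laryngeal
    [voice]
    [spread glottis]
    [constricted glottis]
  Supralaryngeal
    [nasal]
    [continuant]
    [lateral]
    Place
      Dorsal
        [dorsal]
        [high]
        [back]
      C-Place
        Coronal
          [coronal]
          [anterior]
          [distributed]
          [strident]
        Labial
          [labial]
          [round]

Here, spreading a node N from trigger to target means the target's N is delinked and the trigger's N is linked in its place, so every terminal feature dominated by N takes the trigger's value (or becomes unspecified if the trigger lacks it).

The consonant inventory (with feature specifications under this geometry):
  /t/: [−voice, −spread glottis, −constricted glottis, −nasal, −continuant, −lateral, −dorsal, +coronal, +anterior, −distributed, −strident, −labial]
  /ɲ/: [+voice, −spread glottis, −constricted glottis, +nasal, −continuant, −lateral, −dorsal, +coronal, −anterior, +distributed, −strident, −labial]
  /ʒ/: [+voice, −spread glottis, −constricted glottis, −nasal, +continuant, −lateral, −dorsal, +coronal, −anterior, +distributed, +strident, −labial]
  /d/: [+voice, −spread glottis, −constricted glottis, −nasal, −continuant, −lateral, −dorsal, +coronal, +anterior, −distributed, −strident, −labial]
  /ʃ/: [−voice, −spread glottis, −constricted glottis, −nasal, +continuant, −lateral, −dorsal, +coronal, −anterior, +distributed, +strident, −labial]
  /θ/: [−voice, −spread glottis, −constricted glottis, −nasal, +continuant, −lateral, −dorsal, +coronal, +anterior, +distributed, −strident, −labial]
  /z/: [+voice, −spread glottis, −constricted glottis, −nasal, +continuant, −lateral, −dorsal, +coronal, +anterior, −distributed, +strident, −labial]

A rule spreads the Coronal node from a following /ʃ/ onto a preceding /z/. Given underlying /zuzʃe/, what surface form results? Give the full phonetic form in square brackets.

[zuʒʃe]

Terminals under Coronal in this geometry: [coronal], [anterior], [distributed], [strident].
Spreading Coronal from /ʃ/ onto /z/ replaces those values with /ʃ/'s: [+coronal], [−anterior], [+distributed], [+strident]. Features outside Coronal ([voice], [spread glottis], [constricted glottis], …) stay as in /z/.
This feature bundle is that of [ʒ], so /zuzʃe/ surfaces as [zuʒʃe].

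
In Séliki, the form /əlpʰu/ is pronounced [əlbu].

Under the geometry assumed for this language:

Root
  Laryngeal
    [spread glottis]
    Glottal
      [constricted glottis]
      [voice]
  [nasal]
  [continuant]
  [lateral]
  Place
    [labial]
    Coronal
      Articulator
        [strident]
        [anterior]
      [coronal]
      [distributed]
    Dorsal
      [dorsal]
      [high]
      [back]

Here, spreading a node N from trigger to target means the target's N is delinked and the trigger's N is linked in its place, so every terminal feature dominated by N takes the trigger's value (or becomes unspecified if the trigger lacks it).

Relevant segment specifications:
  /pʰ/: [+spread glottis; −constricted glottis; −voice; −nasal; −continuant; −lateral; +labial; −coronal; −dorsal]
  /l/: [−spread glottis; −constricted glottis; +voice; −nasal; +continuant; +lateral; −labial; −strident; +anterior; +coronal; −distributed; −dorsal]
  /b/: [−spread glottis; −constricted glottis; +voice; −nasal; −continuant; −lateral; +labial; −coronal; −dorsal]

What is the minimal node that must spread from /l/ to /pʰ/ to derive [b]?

/pʰ/ and [b] differ in [voice], [spread glottis]; every other specified feature is identical.
These terminals are all dominated by Laryngeal, and no proper subconstituent of Laryngeal covers them all; Laryngeal is their lowest common ancestor.
If Laryngeal spreads, every terminal under it takes /l/'s value, producing [b] as observed.
[labial], [coronal] — on which /l/ differs from /pʰ/ — are unchanged, so Root cannot have spread; the constituent is no larger than Laryngeal.

Laryngeal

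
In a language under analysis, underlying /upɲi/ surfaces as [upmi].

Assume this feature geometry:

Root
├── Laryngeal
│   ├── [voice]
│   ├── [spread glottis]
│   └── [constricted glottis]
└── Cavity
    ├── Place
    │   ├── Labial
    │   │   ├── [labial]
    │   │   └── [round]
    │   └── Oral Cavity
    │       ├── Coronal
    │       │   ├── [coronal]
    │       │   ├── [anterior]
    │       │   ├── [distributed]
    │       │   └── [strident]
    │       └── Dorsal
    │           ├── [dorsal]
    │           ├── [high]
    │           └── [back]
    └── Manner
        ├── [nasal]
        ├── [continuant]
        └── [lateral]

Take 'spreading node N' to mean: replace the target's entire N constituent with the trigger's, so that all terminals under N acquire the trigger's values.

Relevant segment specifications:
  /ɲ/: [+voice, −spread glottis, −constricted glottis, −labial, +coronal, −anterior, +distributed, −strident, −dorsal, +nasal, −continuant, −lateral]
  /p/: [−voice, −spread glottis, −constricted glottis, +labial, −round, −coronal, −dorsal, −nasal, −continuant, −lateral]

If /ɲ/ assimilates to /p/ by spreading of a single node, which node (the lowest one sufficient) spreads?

Place

Feature comparison: [labial], [round], [coronal], [anterior], [distributed], [strident] differ between /ɲ/ and [m]; the remaining terminals match.
The smallest constituent containing every changed terminal is Place — each of its daughters lacks at least one of the affected features.
Delinking /ɲ/'s Place and associating /p/'s Place gives precisely the feature bundle of [m].
Since [nasal] is preserved even though /p/ disagrees there, no node above Place spread.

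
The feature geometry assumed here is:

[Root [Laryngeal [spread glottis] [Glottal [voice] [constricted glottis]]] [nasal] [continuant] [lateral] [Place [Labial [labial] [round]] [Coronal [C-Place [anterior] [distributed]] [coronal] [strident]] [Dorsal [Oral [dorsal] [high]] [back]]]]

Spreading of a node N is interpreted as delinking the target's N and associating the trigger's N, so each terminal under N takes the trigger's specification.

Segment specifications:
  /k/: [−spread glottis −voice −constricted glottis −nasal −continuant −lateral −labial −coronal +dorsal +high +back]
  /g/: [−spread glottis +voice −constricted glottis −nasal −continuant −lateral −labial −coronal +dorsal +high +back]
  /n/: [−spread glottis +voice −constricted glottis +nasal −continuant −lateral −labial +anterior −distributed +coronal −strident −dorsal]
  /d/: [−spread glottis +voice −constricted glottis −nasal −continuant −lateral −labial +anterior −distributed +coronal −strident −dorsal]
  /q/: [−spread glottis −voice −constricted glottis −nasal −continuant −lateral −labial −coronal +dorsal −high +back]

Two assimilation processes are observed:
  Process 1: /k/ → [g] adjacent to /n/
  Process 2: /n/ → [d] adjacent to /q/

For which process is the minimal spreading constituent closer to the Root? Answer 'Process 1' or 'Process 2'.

Process 2

Process 1: the feature that changes is [voice]; the minimal node is [voice] (depth 3).
Process 2: the feature that changes is [nasal]; the minimal node is [nasal] (depth 1).
[nasal] is closer to Root than [voice], so Process 2 spreads the higher node.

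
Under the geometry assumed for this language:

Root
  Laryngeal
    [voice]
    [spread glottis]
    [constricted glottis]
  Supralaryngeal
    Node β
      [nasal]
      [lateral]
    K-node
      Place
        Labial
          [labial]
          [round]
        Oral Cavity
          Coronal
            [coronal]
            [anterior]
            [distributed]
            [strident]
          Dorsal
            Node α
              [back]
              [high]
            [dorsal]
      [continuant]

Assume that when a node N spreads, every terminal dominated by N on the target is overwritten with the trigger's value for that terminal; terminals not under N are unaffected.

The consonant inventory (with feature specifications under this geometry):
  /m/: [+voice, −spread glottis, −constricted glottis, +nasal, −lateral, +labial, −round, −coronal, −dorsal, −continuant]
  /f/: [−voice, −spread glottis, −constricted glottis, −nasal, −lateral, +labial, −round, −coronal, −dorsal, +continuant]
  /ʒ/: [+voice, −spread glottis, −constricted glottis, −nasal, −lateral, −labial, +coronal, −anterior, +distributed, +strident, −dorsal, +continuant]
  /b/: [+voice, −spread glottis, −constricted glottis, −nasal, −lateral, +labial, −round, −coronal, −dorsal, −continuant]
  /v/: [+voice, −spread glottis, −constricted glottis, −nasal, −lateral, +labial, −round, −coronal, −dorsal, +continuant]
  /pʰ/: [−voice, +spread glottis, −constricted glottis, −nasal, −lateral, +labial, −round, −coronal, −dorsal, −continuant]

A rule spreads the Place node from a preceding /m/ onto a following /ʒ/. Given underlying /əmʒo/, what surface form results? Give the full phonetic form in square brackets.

Terminals under Place in this geometry: [labial], [round], [coronal], [anterior], [distributed], [strident], [back], [high], [dorsal].
Spreading Place from /m/ onto /ʒ/ replaces those values with /m/'s: [+labial], [−round], [−coronal], [−dorsal]. Features outside Place ([voice], [spread glottis], [constricted glottis], …) stay as in /ʒ/.
This feature bundle is that of [v], so /əmʒo/ surfaces as [əmvo].

[əmvo]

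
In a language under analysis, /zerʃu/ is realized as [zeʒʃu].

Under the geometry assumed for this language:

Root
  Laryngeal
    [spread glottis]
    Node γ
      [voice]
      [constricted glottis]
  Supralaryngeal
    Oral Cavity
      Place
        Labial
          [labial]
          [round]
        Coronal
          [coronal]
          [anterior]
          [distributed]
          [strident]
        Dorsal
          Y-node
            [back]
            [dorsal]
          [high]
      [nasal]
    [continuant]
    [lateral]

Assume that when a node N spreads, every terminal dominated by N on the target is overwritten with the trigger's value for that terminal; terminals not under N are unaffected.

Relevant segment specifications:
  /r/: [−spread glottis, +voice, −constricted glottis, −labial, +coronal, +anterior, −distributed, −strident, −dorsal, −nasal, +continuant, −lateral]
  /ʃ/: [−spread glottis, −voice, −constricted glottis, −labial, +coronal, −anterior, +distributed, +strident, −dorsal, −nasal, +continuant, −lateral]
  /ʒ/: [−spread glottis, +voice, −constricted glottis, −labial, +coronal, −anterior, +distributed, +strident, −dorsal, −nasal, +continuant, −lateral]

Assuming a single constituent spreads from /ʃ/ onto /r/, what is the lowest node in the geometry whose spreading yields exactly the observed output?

Coronal

Comparing /r/ with its surface form [ʒ], the features that change are [anterior], [distributed], [strident].
The smallest constituent containing every changed terminal is Coronal — each of its daughters lacks at least one of the affected features.
Delinking /r/'s Coronal and associating /ʃ/'s Coronal gives precisely the feature bundle of [ʒ].
[voice] stays as in /r/ although /ʃ/ differs there, so no node dominating it spread; among the remaining candidates Coronal is the lowest that derives the output.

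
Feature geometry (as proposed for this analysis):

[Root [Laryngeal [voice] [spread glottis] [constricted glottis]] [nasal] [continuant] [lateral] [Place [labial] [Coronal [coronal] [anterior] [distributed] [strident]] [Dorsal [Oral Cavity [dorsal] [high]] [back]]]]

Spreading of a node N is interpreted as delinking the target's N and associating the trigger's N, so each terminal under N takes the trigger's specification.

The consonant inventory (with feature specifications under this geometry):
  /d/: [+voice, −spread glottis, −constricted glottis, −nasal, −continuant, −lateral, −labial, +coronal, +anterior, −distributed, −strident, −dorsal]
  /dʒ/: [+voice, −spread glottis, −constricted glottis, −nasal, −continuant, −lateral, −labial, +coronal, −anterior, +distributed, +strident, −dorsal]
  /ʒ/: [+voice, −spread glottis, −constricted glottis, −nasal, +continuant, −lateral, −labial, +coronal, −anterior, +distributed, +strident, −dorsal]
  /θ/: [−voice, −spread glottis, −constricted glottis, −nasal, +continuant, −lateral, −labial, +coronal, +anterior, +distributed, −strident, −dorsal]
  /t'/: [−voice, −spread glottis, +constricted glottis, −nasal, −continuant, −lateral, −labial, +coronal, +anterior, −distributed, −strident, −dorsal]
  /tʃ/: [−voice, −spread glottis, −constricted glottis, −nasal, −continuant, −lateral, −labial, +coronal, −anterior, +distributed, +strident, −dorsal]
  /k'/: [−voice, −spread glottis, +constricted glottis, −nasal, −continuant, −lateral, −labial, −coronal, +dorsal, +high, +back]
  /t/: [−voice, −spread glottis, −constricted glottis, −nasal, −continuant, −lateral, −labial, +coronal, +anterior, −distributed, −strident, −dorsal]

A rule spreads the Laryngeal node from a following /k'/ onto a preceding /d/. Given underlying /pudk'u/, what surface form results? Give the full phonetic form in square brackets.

[put'k'u]

Terminals under Laryngeal in this geometry: [voice], [spread glottis], [constricted glottis].
After delinking /d/'s Laryngeal and linking /k'/'s, the affected terminals become [−voice], [−spread glottis], [+constricted glottis]; [nasal], [continuant], [lateral], … (outside Laryngeal) are retained from /d/.
The resulting bundle matches /t'/ in the inventory; substituting it for /d/ gives [put'k'u].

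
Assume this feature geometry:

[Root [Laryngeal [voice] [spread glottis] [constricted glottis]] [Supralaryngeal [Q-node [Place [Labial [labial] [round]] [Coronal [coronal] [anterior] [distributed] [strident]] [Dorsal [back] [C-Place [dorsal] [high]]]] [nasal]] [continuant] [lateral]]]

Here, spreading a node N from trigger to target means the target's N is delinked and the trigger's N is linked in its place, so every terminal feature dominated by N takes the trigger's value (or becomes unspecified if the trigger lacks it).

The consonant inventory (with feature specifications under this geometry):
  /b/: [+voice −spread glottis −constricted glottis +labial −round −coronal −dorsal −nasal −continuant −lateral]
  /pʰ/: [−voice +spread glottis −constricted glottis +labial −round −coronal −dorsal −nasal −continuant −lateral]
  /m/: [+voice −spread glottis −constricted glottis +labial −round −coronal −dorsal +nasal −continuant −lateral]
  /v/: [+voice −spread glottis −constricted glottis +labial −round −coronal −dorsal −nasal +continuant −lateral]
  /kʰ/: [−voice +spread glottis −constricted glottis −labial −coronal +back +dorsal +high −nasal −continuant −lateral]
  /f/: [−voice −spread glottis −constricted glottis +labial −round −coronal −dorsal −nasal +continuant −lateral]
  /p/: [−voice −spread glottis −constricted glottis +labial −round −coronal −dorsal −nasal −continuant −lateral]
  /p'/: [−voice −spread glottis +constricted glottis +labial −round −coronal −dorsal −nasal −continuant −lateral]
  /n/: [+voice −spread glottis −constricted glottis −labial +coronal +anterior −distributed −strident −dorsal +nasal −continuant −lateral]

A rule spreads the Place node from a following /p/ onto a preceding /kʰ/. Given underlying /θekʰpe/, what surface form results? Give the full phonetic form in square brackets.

The Place node dominates the terminals [labial], [round], [coronal], [anterior], [distributed], [strident], [back], [dorsal], [high].
Spreading Place from /p/ onto /kʰ/ replaces those values with /p/'s: [+labial], [−round], [−coronal], [−dorsal]. Features outside Place ([voice], [spread glottis], [constricted glottis], …) stay as in /kʰ/.
Among the inventory, only /pʰ/ has exactly this specification, giving the surface form [θepʰpe].

[θepʰpe]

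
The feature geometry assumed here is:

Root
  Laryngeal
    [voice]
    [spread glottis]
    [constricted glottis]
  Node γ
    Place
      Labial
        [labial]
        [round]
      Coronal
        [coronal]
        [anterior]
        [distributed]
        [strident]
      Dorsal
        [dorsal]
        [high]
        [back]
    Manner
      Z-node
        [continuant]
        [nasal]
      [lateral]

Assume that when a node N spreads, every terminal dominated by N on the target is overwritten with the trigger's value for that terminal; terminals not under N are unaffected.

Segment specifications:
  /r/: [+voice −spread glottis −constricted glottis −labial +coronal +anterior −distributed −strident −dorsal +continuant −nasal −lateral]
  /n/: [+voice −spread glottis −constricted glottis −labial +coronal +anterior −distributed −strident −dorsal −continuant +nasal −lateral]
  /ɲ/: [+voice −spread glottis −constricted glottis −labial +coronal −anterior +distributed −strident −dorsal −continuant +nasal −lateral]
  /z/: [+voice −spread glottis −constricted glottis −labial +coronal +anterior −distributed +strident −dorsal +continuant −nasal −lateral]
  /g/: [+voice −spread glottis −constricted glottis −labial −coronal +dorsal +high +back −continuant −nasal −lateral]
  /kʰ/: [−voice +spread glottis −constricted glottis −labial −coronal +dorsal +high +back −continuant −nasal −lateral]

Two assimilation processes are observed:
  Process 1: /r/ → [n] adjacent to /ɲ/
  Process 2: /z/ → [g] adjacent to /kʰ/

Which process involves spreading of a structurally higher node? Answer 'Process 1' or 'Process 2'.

In Process 1, [nasal], [continuant] change, so the minimal spreading node is Z-node at depth 3.
Process 2 alters [continuant], [coronal], [anterior], [distributed], [strident], [dorsal], [high], [back]; the lowest common ancestor is Node γ (depth 1 from Root).
Node γ is closer to Root than Z-node, so Process 2 spreads the higher node.

Process 2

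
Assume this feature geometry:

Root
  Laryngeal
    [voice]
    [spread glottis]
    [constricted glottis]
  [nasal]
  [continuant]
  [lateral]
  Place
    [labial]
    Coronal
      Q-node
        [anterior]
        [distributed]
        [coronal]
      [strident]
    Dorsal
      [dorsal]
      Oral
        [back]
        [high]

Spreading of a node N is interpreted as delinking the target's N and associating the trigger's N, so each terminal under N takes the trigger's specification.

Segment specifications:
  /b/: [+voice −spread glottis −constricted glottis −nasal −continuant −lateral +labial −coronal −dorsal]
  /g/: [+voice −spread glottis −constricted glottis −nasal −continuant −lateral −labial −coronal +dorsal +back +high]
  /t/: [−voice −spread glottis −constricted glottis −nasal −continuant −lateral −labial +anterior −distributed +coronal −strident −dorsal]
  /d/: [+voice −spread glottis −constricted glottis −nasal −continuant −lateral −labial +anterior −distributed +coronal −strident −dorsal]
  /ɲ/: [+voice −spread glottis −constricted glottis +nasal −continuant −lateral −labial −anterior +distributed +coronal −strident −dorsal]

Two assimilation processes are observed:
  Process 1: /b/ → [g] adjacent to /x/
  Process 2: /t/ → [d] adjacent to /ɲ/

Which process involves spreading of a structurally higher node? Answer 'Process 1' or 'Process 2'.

Process 1

In Process 1, [labial], [dorsal], [high], [back] change, so the minimal spreading node is Place at depth 1.
Process 2: the feature that changes is [voice]; the minimal node is [voice] (depth 2).
Place (depth 1) sits above [voice] (depth 2), making Process 1 the one with the higher spreading node.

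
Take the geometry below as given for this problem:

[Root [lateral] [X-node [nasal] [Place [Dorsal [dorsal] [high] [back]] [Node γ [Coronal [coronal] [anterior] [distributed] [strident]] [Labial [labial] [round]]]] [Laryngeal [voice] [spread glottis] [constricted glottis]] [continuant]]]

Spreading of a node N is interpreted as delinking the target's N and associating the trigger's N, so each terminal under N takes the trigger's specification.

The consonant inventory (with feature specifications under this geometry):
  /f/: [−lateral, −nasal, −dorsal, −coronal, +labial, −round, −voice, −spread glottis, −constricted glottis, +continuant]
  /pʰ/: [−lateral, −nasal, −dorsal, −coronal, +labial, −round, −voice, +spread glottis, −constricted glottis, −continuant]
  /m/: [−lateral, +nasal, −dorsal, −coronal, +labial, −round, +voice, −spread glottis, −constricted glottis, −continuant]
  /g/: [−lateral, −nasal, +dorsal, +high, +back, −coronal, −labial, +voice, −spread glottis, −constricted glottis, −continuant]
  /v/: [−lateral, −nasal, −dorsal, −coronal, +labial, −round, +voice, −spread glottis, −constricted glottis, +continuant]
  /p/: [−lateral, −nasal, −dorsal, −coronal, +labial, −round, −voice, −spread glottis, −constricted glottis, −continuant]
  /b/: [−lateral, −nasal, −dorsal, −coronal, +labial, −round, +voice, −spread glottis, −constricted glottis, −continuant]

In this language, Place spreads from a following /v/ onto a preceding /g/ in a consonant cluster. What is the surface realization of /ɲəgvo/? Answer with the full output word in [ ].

The Place node dominates the terminals [dorsal], [high], [back], [coronal], [anterior], [distributed], [strident], [labial], [round].
After delinking /g/'s Place and linking /v/'s, the affected terminals become [−dorsal], [−coronal], [+labial], [−round]; [lateral], [nasal], [voice], … (outside Place) are retained from /g/.
Among the inventory, only /b/ has exactly this specification, giving the surface form [ɲəbvo].

[ɲəbvo]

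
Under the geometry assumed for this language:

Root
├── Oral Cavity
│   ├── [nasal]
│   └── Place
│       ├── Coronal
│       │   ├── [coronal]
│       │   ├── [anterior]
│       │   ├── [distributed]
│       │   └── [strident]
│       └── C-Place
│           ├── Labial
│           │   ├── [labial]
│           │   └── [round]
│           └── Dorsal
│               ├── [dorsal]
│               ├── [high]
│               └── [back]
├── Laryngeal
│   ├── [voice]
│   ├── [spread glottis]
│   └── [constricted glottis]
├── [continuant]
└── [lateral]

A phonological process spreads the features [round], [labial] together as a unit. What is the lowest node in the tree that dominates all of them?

[round] lies under Labial (below Oral Cavity).
[labial] lies under Labial (below Oral Cavity).
The lowest node appearing on every path is Labial; each proper daughter of Labial fails to dominate at least one of the listed features.

Labial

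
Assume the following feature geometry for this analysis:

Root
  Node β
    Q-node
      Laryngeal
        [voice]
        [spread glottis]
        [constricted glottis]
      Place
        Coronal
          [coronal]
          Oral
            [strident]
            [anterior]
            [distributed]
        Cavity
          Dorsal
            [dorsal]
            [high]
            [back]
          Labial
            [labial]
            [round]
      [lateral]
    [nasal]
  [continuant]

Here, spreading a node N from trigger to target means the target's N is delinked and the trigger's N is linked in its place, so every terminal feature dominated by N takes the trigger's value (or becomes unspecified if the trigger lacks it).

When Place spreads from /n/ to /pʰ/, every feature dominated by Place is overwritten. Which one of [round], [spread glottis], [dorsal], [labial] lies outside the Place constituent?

[spread glottis]

Under this geometry, Place contains [coronal], [strident], [anterior], [distributed], [dorsal], [high], [back], [labial], [round].
Spreading Place replaces [dorsal], [round], [labial] with the trigger's values, since each sits inside the Place constituent.
[spread glottis] is not within the Place subtree (it hangs from Laryngeal), so /pʰ/'s [spread glottis] value survives.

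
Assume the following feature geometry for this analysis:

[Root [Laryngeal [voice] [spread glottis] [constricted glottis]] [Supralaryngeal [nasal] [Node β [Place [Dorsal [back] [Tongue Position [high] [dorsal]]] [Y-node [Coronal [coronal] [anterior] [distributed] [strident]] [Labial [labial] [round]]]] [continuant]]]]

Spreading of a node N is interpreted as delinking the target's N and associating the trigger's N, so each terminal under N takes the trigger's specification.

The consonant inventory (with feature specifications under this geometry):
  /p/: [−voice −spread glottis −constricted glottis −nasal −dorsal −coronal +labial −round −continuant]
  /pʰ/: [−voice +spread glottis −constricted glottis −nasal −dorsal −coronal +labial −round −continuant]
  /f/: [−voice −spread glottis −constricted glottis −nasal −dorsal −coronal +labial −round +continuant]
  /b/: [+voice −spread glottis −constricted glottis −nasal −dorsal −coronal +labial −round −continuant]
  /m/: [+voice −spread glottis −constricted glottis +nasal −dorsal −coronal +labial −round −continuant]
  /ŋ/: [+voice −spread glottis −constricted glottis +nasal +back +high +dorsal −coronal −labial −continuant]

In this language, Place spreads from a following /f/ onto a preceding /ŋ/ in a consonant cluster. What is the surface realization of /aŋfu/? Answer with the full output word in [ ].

[amfu]

Place immediately or transitively dominates [back], [high], [dorsal], [coronal], [anterior], [distributed], [strident], [labial], [round].
The target acquires /f/'s values for everything under Place — [−dorsal], [−coronal], [+labial], [−round] — while keeping its own [voice], [spread glottis], [constricted glottis], ….
Among the inventory, only /m/ has exactly this specification, giving the surface form [amfu].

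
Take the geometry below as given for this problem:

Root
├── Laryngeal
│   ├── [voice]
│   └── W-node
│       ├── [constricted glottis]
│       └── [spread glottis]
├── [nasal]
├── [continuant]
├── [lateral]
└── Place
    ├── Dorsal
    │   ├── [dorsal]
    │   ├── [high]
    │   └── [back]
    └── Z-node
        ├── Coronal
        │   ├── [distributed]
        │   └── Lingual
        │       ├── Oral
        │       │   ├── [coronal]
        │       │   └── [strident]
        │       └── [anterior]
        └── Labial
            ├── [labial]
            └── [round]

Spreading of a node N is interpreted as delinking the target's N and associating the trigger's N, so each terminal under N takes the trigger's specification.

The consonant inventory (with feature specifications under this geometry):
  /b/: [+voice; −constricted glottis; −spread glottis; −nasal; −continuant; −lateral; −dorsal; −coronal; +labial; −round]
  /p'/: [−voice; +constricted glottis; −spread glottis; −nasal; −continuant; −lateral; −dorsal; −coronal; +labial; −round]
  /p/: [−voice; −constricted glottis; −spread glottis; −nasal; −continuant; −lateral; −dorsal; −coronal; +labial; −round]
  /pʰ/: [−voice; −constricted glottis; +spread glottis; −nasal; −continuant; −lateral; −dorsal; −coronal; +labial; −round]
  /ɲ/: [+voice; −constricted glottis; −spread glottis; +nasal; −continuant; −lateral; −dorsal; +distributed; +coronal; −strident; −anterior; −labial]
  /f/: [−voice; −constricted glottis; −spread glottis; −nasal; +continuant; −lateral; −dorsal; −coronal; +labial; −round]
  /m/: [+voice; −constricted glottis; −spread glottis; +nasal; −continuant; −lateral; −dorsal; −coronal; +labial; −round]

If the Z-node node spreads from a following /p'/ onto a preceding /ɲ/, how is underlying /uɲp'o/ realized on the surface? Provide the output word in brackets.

[ump'o]

The Z-node node dominates the terminals [distributed], [coronal], [strident], [anterior], [labial], [round].
After delinking /ɲ/'s Z-node and linking /p'/'s, the affected terminals become [−coronal], [+labial], [−round]; [voice], [constricted glottis], [spread glottis], … (outside Z-node) are retained from /ɲ/.
Among the inventory, only /m/ has exactly this specification, giving the surface form [ump'o].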